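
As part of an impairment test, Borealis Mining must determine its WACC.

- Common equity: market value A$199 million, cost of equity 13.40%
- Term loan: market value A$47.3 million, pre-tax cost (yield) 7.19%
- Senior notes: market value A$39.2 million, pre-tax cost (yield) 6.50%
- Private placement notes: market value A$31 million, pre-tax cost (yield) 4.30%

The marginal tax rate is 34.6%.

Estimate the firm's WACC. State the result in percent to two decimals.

9.93%

Total capital V = 199 + 47.3 + 39.2 + 31 = 316.5.
Equity: weight = 199/316.5 = 0.6288; cost = 13.4%.
Term loan: weight = 47.3/316.5 = 0.1494; after-tax cost = 7.19% × (1 − 34.6%) = 4.7023%.
Senior notes: weight = 39.2/316.5 = 0.1239; after-tax cost = 6.5% × (1 − 34.6%) = 4.2510%.
Private placement notes: weight = 31/316.5 = 0.0979; after-tax cost = 4.3% × (1 − 34.6%) = 2.8122%.
WACC = 0.6288 × 13.4000% + 0.1494 × 4.7023% + 0.1239 × 4.2510% + 0.0979 × 2.8122% = 9.9300%.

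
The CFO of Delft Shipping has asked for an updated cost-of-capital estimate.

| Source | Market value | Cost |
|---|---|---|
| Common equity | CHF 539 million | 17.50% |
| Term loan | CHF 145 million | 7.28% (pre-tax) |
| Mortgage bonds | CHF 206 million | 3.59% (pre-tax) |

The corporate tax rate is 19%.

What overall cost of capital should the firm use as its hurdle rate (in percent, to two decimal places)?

Total capital V = 539 + 145 + 206 = 890.
Equity: weight = 539/890 = 0.6056; cost = 17.5%.
Term loan: weight = 145/890 = 0.1629; after-tax cost = 7.28% × (1 − 19%) = 5.8968%.
Mortgage bonds: weight = 206/890 = 0.2315; after-tax cost = 3.59% × (1 − 19%) = 2.9079%.
WACC = 0.6056 × 17.5000% + 0.1629 × 5.8968% + 0.2315 × 2.9079% = 12.2321%.

12.23%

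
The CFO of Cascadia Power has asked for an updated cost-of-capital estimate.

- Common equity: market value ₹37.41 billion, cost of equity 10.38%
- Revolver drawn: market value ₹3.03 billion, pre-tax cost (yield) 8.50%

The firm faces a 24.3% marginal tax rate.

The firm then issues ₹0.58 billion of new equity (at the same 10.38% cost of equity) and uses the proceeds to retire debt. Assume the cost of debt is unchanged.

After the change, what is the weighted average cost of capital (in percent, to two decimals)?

After the change:
Total capital V = 37.99 + 2.45 = 40.44.
Equity: weight = 37.99/40.44 = 0.9394; cost = 10.38%.
Revolver drawn: weight = 2.45/40.44 = 0.0606; after-tax cost = 8.5% × (1 − 24.3%) = 6.4345%.
WACC = 0.9394 × 10.3800% + 0.0606 × 6.4345% = 10.1410%.

10.14%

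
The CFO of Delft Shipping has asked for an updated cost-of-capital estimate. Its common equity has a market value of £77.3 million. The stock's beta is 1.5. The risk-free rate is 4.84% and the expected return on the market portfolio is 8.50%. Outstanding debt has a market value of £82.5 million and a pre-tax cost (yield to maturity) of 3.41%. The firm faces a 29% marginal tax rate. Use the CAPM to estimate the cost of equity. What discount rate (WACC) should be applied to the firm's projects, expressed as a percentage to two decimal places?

6.25%

Market risk premium = 8.5% − 4.84% = 3.66%.
Cost of equity via CAPM: Re = 4.84% + 1.5 × 3.66% = 10.3300%.
Total capital V = 77.3 + 82.5 = 159.8.
Equity: weight = 77.3/159.8 = 0.4837; cost = 10.33%.
Debt: weight = 82.5/159.8 = 0.5163; after-tax cost = 3.41% × (1 − 29%) = 2.4211%.
WACC = 0.4837 × 10.3300% + 0.5163 × 2.4211% = 6.2469%.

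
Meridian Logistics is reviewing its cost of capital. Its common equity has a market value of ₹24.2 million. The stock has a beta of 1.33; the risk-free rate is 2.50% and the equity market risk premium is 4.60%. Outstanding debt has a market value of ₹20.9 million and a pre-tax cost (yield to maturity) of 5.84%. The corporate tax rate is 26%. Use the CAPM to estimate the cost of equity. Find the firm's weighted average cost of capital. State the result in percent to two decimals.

Cost of equity via CAPM: Re = 2.5% + 1.33 × 4.6% = 8.6180%.
Total capital V = 24.2 + 20.9 = 45.1.
Equity: weight = 24.2/45.1 = 0.5366; cost = 8.618%.
Debt: weight = 20.9/45.1 = 0.4634; after-tax cost = 5.84% × (1 − 26%) = 4.3216%.
WACC = 0.5366 × 8.6180% + 0.4634 × 4.3216% = 6.6270%.

6.63%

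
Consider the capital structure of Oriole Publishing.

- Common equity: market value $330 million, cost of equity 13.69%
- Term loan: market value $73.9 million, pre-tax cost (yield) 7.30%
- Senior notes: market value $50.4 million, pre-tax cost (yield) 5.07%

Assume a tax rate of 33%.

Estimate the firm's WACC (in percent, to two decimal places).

11.12%

Total capital V = 330 + 73.9 + 50.4 = 454.3.
Equity: weight = 330/454.3 = 0.7264; cost = 13.69%.
Term loan: weight = 73.9/454.3 = 0.1627; after-tax cost = 7.3% × (1 − 33%) = 4.8910%.
Senior notes: weight = 50.4/454.3 = 0.1109; after-tax cost = 5.07% × (1 − 33%) = 3.3969%.
WACC = 0.7264 × 13.6900% + 0.1627 × 4.8910% + 0.1109 × 3.3969% = 11.1168%.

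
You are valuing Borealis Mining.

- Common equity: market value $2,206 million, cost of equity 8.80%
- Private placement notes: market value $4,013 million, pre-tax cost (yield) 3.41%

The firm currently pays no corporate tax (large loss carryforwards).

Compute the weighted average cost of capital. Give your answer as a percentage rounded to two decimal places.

5.32%

Total capital V = 2206 + 4013 = 6219.
Equity: weight = 2206/6219 = 0.3547; cost = 8.8%.
Private placement notes: weight = 4013/6219 = 0.6453; after-tax cost = 3.41% × (1 − 0%) = 3.4100%.
WACC = 0.3547 × 8.8000% + 0.6453 × 3.4100% = 5.3219%.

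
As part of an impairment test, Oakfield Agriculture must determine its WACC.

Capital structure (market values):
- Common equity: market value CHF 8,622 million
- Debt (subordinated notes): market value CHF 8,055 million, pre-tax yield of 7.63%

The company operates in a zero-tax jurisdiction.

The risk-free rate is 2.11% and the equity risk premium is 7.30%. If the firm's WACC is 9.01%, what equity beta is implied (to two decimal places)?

1.12

Total capital V = 8622 + 8055 = 16677.
Equity weight = 8622/16677 = 0.5170.
Subordinated notes weight = 8055/16677 = 0.4830.
Debt contribution = 0.4830 × 7.63% × (1 − 0%) = 3.6853%.
Required equity contribution = 9.01% − 3.6853% = 5.3247%  ⇒  Re = 10.2992%.
CAPM: 10.2992% = 2.11% + β × 7.3%  ⇒  β = 1.1218.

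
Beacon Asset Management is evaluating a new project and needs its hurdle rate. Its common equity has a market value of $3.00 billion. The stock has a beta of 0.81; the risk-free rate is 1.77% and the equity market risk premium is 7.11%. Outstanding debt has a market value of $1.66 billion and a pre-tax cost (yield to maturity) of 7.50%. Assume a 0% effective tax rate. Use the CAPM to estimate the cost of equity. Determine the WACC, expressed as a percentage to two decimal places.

Cost of equity via CAPM: Re = 1.77% + 0.81 × 7.11% = 7.5291%.
Total capital V = 3 + 1.66 = 4.66.
Equity: weight = 3/4.66 = 0.6438; cost = 7.5291%.
Debt: weight = 1.66/4.66 = 0.3562; after-tax cost = 7.5% × (1 − 0%) = 7.5000%.
WACC = 0.6438 × 7.5291% + 0.3562 × 7.5000% = 7.5187%.

7.52%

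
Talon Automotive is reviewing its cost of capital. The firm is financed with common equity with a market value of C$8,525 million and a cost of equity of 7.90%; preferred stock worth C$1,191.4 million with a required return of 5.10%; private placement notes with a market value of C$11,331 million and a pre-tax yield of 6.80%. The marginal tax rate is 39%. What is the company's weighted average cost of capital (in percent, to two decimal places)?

5.72%

Total capital V = 8525 + 1191.4 + 11331 = 21047.4.
Equity: weight = 8525/21047.4 = 0.4050; cost = 7.9%.
Preferred: weight = 1191.4/21047.4 = 0.0566; cost = 5.1%.
Private placement notes: weight = 11331/21047.4 = 0.5384; after-tax cost = 6.8% × (1 − 39%) = 4.1480%.
WACC = 0.4050 × 7.9000% + 0.0566 × 5.1000% + 0.5384 × 4.1480% = 5.7216%.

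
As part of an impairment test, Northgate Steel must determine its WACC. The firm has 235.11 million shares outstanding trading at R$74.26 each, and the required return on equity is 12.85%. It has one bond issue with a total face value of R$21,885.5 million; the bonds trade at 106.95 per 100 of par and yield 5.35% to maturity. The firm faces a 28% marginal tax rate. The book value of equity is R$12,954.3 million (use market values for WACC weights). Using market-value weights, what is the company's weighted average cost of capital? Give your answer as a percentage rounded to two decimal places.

Market value of equity E = 74.26 × 235.11m = 17459.2686m. Market value of debt D = 21885.5m × 106.95/100 = 23406.54225m.
Total capital V = 17459.2686 + 23406.54225 = 40865.81085.
Equity: weight = 17459.2686/40865.81085 = 0.4272; cost = 12.85%.
Bonds outstanding: weight = 23406.54225/40865.81085 = 0.5728; after-tax cost = 5.35% × (1 − 28%) = 3.8520%.
WACC = 0.4272 × 12.8500% + 0.5728 × 3.8520% = 7.6963%.

7.70%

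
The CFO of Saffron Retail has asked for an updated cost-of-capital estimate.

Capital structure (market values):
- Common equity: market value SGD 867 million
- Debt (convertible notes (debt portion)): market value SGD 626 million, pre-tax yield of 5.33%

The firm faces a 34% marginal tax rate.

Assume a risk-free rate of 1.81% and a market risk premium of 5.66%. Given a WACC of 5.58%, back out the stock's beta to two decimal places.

Total capital V = 867 + 626 = 1493.
Equity weight = 867/1493 = 0.5807.
Convertible notes (debt portion) weight = 626/1493 = 0.4193.
Debt contribution = 0.4193 × 5.33% × (1 − 34%) = 1.4750%.
Required equity contribution = 5.58% − 1.4750% = 4.1050%  ⇒  Re = 7.0690%.
CAPM: 7.0690% = 1.81% + β × 5.66%  ⇒  β = 0.9291.

0.93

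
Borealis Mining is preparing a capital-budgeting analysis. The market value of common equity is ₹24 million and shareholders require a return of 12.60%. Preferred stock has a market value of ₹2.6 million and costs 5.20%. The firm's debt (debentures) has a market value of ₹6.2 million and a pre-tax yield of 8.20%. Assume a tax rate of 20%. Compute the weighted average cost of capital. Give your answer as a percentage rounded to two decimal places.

Total capital V = 24 + 2.6 + 6.2 = 32.8.
Equity: weight = 24/32.8 = 0.7317; cost = 12.6%.
Preferred: weight = 2.6/32.8 = 0.0793; cost = 5.2%.
Debentures: weight = 6.2/32.8 = 0.1890; after-tax cost = 8.2% × (1 − 20%) = 6.5600%.
WACC = 0.7317 × 12.6000% + 0.0793 × 5.2000% + 0.1890 × 6.5600% = 10.8717%.

10.87%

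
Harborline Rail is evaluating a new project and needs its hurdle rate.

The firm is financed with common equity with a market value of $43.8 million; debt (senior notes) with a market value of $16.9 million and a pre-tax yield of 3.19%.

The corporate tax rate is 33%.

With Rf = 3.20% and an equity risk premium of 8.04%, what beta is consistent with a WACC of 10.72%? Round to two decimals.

Total capital V = 43.8 + 16.9 = 60.7.
Equity weight = 43.8/60.7 = 0.7216.
Senior notes weight = 16.9/60.7 = 0.2784.
Debt contribution = 0.2784 × 3.19% × (1 − 33%) = 0.5951%.
Required equity contribution = 10.72% − 0.5951% = 10.1249%  ⇒  Re = 14.0316%.
CAPM: 14.0316% = 3.2% + β × 8.04%  ⇒  β = 1.3472.

1.35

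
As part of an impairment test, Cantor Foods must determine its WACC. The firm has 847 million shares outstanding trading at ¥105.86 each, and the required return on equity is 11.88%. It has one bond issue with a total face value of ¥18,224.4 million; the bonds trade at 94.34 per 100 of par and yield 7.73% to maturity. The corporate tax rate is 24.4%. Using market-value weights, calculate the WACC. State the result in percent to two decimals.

10.91%

Market value of equity E = 105.86 × 847m = 89663.42m. Market value of debt D = 18224.4m × 94.34/100 = 17192.89896m.
Total capital V = 89663.42 + 17192.89896 = 106856.31896.
Equity: weight = 89663.42/106856.31896 = 0.8391; cost = 11.88%.
Bonds outstanding: weight = 17192.89896/106856.31896 = 0.1609; after-tax cost = 7.73% × (1 − 24.4%) = 5.8439%.
WACC = 0.8391 × 11.8800% + 0.1609 × 5.8439% = 10.9088%.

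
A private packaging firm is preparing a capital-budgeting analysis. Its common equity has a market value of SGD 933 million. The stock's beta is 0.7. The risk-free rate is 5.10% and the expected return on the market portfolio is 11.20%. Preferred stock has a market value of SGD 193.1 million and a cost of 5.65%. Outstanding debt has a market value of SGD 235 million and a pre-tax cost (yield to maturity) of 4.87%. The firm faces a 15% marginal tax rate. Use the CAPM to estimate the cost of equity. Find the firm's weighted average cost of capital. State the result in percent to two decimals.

Market risk premium = 11.2% − 5.1% = 6.1%.
Cost of equity via CAPM: Re = 5.1% + 0.7 × 6.1% = 9.3700%.
Total capital V = 933 + 193.1 + 235 = 1361.1.
Equity: weight = 933/1361.1 = 0.6855; cost = 9.37%.
Preferred: weight = 193.1/1361.1 = 0.1419; cost = 5.65%.
Debt: weight = 235/1361.1 = 0.1727; after-tax cost = 4.87% × (1 − 15%) = 4.1395%.
WACC = 0.6855 × 9.3700% + 0.1419 × 5.6500% + 0.1727 × 4.1395% = 7.9392%.

7.94%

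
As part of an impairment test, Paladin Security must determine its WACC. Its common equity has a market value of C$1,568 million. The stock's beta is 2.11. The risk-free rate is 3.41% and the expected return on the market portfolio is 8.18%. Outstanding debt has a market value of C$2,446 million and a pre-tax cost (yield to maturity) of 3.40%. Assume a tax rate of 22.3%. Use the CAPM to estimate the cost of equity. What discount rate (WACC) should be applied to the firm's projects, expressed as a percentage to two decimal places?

6.87%

Market risk premium = 8.18% − 3.41% = 4.77%.
Cost of equity via CAPM: Re = 3.41% + 2.11 × 4.77% = 13.4747%.
Total capital V = 1568 + 2446 = 4014.
Equity: weight = 1568/4014 = 0.3906; cost = 13.4747%.
Debt: weight = 2446/4014 = 0.6094; after-tax cost = 3.4% × (1 − 22.3%) = 2.6418%.
WACC = 0.3906 × 13.4747% + 0.6094 × 2.6418% = 6.8735%.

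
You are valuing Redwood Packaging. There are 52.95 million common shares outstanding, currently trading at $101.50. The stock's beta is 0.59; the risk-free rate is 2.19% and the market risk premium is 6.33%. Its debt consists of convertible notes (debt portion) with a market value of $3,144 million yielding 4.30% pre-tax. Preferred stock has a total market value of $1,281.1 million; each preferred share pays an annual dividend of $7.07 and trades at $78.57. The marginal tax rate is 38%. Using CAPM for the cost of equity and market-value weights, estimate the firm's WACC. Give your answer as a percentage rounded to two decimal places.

Cost of equity via CAPM: Re = 2.19% + 0.59 × 6.33% = 5.9247%.
Cost of preferred: Rp = 7.07 / 78.57 = 8.9983%.
Market value of equity E = 101.5 × 52.95m = 5374.425m.
Total capital V = 5374.425 + 1281.1 + 3144 = 9799.525.
Equity: weight = 5374.425/9799.525 = 0.5484; cost = 5.9247%.
Preferred: weight = 1281.1/9799.525 = 0.1307; cost = 8.9983%.
Convertible notes (debt portion): weight = 3144/9799.525 = 0.3208; after-tax cost = 4.3% × (1 − 38%) = 2.6660%.
WACC = 0.5484 × 5.9247% + 0.1307 × 8.9983% + 0.3208 × 2.6660% = 5.2810%.

5.28%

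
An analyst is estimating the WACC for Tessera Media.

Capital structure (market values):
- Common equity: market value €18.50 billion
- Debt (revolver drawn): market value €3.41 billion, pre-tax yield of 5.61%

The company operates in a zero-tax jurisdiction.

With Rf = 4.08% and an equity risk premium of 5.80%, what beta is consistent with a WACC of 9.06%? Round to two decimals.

Total capital V = 18.5 + 3.41 = 21.91.
Equity weight = 18.5/21.91 = 0.8444.
Revolver drawn weight = 3.41/21.91 = 0.1556.
Debt contribution = 0.1556 × 5.61% × (1 − 0%) = 0.8731%.
Required equity contribution = 9.06% − 0.8731% = 8.1869%  ⇒  Re = 9.6959%.
CAPM: 9.6959% = 4.08% + β × 5.8%  ⇒  β = 0.9683.

0.97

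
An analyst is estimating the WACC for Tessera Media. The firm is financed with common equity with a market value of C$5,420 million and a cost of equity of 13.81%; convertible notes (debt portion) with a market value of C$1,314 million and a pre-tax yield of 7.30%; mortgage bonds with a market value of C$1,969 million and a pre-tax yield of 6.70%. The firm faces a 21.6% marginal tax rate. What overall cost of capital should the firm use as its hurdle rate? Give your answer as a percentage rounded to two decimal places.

10.65%

Total capital V = 5420 + 1314 + 1969 = 8703.
Equity: weight = 5420/8703 = 0.6228; cost = 13.81%.
Convertible notes (debt portion): weight = 1314/8703 = 0.1510; after-tax cost = 7.3% × (1 − 21.6%) = 5.7232%.
Mortgage bonds: weight = 1969/8703 = 0.2262; after-tax cost = 6.7% × (1 − 21.6%) = 5.2528%.
WACC = 0.6228 × 13.8100% + 0.1510 × 5.7232% + 0.2262 × 5.2528% = 10.6530%.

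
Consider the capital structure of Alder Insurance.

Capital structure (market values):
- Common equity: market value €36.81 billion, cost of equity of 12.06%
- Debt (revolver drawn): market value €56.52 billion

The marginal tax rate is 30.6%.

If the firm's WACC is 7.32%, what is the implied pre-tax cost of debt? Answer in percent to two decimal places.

Total capital V = 36.81 + 56.52 = 93.33.
Equity weight = 36.81/93.33 = 0.3944.
Revolver drawn weight = 56.52/93.33 = 0.6056.
Equity contribution = 0.3944 × 12.06% = 4.7565%.
Remaining for debt = 7.32% − 4.7565% = 2.5635%.
Rd × (1 − 30.6%) × 0.6056 = 2.5635%  ⇒  Rd = 6.0994%.

6.10%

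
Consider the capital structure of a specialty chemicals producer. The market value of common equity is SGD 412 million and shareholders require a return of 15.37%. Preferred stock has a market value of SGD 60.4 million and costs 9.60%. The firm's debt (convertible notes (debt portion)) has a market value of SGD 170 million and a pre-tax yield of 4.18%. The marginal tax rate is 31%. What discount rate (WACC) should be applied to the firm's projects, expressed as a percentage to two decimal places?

Total capital V = 412 + 60.4 + 170 = 642.4.
Equity: weight = 412/642.4 = 0.6413; cost = 15.37%.
Preferred: weight = 60.4/642.4 = 0.0940; cost = 9.6%.
Convertible notes (debt portion): weight = 170/642.4 = 0.2646; after-tax cost = 4.18% × (1 − 31%) = 2.8842%.
WACC = 0.6413 × 15.3700% + 0.0940 × 9.6000% + 0.2646 × 2.8842% = 11.5233%.

11.52%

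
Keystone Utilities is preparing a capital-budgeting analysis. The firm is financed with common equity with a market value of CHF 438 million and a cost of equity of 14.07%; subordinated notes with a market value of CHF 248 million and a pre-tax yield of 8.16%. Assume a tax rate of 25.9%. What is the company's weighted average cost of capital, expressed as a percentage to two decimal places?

11.17%

Total capital V = 438 + 248 = 686.
Equity: weight = 438/686 = 0.6385; cost = 14.07%.
Subordinated notes: weight = 248/686 = 0.3615; after-tax cost = 8.16% × (1 − 25.9%) = 6.0466%.
WACC = 0.6385 × 14.0700% + 0.3615 × 6.0466% = 11.1694%.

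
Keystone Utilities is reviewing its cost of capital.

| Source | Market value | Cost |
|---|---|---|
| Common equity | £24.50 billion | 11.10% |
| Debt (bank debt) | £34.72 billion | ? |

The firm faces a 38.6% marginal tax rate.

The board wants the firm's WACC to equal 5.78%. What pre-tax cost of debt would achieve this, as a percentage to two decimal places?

3.30%

Total capital V = 24.5 + 34.72 = 59.22.
Equity weight = 24.5/59.22 = 0.4137.
Bank debt weight = 34.72/59.22 = 0.5863.
Equity contribution = 0.4137 × 11.1% = 4.5922%.
Remaining for debt = 5.78% − 4.5922% = 1.1878%.
Rd × (1 − 38.6%) × 0.5863 = 1.1878%  ⇒  Rd = 3.2996%.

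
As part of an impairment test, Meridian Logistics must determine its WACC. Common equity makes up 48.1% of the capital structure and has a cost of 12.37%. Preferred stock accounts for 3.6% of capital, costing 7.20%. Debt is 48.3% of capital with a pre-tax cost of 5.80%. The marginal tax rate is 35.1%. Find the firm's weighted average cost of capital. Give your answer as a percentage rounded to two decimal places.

8.03%

After-tax cost of debt = 5.8% × (1 − 35.1%) = 3.7642%.
WACC = 0.481 × 12.3700% + 0.036 × 7.2000% + 0.483 × 3.7642% = 8.0273%.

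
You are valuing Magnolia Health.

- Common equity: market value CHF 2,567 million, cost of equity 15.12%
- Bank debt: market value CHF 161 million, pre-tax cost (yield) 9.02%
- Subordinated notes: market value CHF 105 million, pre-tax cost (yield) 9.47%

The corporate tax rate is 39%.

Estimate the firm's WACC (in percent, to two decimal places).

Total capital V = 2567 + 161 + 105 = 2833.
Equity: weight = 2567/2833 = 0.9061; cost = 15.12%.
Bank debt: weight = 161/2833 = 0.0568; after-tax cost = 9.02% × (1 − 39%) = 5.5022%.
Subordinated notes: weight = 105/2833 = 0.0371; after-tax cost = 9.47% × (1 − 39%) = 5.7767%.
WACC = 0.9061 × 15.1200% + 0.0568 × 5.5022% + 0.0371 × 5.7767% = 14.2271%.

14.23%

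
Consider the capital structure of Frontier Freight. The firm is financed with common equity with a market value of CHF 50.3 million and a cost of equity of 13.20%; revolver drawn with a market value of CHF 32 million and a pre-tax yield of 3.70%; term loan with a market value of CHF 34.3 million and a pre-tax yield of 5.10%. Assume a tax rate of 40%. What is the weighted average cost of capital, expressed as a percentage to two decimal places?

7.20%

Total capital V = 50.3 + 32 + 34.3 = 116.6.
Equity: weight = 50.3/116.6 = 0.4314; cost = 13.2%.
Revolver drawn: weight = 32/116.6 = 0.2744; after-tax cost = 3.7% × (1 − 40%) = 2.2200%.
Term loan: weight = 34.3/116.6 = 0.2942; after-tax cost = 5.1% × (1 − 40%) = 3.0600%.
WACC = 0.4314 × 13.2000% + 0.2744 × 2.2200% + 0.2942 × 3.0600% = 7.2038%.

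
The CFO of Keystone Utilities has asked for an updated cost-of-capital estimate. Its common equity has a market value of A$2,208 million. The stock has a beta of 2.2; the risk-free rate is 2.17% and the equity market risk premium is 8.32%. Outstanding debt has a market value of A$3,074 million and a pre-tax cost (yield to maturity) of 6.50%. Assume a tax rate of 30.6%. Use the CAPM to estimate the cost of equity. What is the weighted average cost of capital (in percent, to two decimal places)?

11.18%

Cost of equity via CAPM: Re = 2.17% + 2.2 × 8.32% = 20.4740%.
Total capital V = 2208 + 3074 = 5282.
Equity: weight = 2208/5282 = 0.4180; cost = 20.474%.
Debt: weight = 3074/5282 = 0.5820; after-tax cost = 6.5% × (1 − 30.6%) = 4.5110%.
WACC = 0.4180 × 20.4740% + 0.5820 × 4.5110% = 11.1839%.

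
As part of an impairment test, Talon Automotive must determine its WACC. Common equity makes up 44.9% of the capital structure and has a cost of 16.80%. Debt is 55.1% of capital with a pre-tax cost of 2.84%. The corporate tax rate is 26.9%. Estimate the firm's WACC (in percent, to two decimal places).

After-tax cost of debt = 2.84% × (1 − 26.9%) = 2.0760%.
WACC = 0.449 × 16.8000% + 0.551 × 2.0760% = 8.6871%.

8.69%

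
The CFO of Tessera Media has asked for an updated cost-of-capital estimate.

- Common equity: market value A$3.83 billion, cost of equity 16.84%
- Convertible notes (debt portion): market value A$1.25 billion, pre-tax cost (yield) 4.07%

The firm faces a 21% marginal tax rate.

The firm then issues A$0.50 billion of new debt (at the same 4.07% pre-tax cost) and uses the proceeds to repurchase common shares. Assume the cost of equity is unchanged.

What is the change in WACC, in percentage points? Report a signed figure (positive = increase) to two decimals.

Current WACC:
Total capital V = 3.83 + 1.25 = 5.08.
Equity: weight = 3.83/5.08 = 0.7539; cost = 16.84%.
Convertible notes (debt portion): weight = 1.25/5.08 = 0.2461; after-tax cost = 4.07% × (1 − 21%) = 3.2153%.
WACC = 0.7539 × 16.8400% + 0.2461 × 3.2153% = 13.4875%.
After the change:
Total capital V = 3.33 + 1.75 = 5.08.
Equity: weight = 3.33/5.08 = 0.6555; cost = 16.84%.
Convertible notes (debt portion): weight = 1.75/5.08 = 0.3445; after-tax cost = 4.07% × (1 − 21%) = 3.2153%.
WACC = 0.6555 × 16.8400% + 0.3445 × 3.2153% = 12.1465%.
Change in WACC = 12.1465% − 13.4875% = -1.3410 pp.

-1.34 pp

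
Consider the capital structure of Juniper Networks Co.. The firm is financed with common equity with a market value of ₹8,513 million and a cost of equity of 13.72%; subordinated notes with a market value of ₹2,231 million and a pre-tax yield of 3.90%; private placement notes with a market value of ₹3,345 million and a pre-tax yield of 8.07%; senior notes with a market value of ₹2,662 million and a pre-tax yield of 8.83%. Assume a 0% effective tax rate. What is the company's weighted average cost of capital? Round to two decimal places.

Total capital V = 8513 + 2231 + 3345 + 2662 = 16751.
Equity: weight = 8513/16751 = 0.5082; cost = 13.72%.
Subordinated notes: weight = 2231/16751 = 0.1332; after-tax cost = 3.9% × (1 − 0%) = 3.9000%.
Private placement notes: weight = 3345/16751 = 0.1997; after-tax cost = 8.07% × (1 − 0%) = 8.0700%.
Senior notes: weight = 2662/16751 = 0.1589; after-tax cost = 8.83% × (1 − 0%) = 8.8300%.
WACC = 0.5082 × 13.7200% + 0.1332 × 3.9000% + 0.1997 × 8.0700% + 0.1589 × 8.8300% = 10.5068%.

10.51%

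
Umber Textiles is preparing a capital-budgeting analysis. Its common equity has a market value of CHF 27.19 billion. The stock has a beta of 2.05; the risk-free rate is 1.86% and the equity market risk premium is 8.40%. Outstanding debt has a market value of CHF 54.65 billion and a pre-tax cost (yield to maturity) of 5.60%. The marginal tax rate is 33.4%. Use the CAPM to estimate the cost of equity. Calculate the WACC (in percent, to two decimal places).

8.83%

Cost of equity via CAPM: Re = 1.86% + 2.05 × 8.4% = 19.0800%.
Total capital V = 27.19 + 54.65 = 81.84.
Equity: weight = 27.19/81.84 = 0.3322; cost = 19.08%.
Debt: weight = 54.65/81.84 = 0.6678; after-tax cost = 5.6% × (1 − 33.4%) = 3.7296%.
WACC = 0.3322 × 19.0800% + 0.6678 × 3.7296% = 8.8295%.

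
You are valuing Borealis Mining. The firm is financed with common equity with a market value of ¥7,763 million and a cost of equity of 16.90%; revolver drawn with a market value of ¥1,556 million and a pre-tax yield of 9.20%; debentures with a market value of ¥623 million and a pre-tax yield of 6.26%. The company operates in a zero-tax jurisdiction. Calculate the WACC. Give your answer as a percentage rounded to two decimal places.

Total capital V = 7763 + 1556 + 623 = 9942.
Equity: weight = 7763/9942 = 0.7808; cost = 16.9%.
Revolver drawn: weight = 1556/9942 = 0.1565; after-tax cost = 9.2% × (1 − 0%) = 9.2000%.
Debentures: weight = 623/9942 = 0.0627; after-tax cost = 6.26% × (1 − 0%) = 6.2600%.
WACC = 0.7808 × 16.9000% + 0.1565 × 9.2000% + 0.0627 × 6.2600% = 15.0282%.

15.03%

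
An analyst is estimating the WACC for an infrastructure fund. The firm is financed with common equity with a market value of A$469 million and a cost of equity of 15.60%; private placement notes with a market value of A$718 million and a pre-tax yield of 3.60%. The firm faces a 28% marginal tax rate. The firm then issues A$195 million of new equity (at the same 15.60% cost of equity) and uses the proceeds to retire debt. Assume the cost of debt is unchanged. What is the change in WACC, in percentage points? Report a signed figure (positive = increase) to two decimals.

+2.14 pp

Current WACC:
Total capital V = 469 + 718 = 1187.
Equity: weight = 469/1187 = 0.3951; cost = 15.6%.
Private placement notes: weight = 718/1187 = 0.6049; after-tax cost = 3.6% × (1 − 28%) = 2.5920%.
WACC = 0.3951 × 15.6000% + 0.6049 × 2.5920% = 7.7316%.
After the change:
Total capital V = 664 + 523 = 1187.
Equity: weight = 664/1187 = 0.5594; cost = 15.6%.
Private placement notes: weight = 523/1187 = 0.4406; after-tax cost = 3.6% × (1 − 28%) = 2.5920%.
WACC = 0.5594 × 15.6000% + 0.4406 × 2.5920% = 9.8686%.
Change in WACC = 9.8686% − 7.7316% = 2.1370 pp.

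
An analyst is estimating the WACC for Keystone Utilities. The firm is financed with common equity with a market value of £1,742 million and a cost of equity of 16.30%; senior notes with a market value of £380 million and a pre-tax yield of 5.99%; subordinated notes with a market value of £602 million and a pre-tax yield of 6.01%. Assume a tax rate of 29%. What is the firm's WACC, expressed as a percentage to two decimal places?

11.96%

Total capital V = 1742 + 380 + 602 = 2724.
Equity: weight = 1742/2724 = 0.6395; cost = 16.3%.
Senior notes: weight = 380/2724 = 0.1395; after-tax cost = 5.99% × (1 − 29%) = 4.2529%.
Subordinated notes: weight = 602/2724 = 0.2210; after-tax cost = 6.01% × (1 − 29%) = 4.2671%.
WACC = 0.6395 × 16.3000% + 0.1395 × 4.2529% + 0.2210 × 4.2671% = 11.9602%.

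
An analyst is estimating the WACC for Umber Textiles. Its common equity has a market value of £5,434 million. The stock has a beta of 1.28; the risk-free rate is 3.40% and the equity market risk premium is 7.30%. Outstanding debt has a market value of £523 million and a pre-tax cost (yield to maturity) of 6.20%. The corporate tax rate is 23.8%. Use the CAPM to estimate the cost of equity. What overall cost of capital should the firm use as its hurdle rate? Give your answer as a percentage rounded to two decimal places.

Cost of equity via CAPM: Re = 3.4% + 1.28 × 7.3% = 12.7440%.
Total capital V = 5434 + 523 = 5957.
Equity: weight = 5434/5957 = 0.9122; cost = 12.744%.
Debt: weight = 523/5957 = 0.0878; after-tax cost = 6.2% × (1 − 23.8%) = 4.7244%.
WACC = 0.9122 × 12.7440% + 0.0878 × 4.7244% = 12.0399%.

12.04%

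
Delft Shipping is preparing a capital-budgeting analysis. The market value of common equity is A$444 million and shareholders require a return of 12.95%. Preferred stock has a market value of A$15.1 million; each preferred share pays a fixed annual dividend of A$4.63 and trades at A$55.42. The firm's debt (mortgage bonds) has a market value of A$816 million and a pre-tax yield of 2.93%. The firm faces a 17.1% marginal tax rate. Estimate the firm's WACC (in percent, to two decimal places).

Cost of preferred: Rp = 4.63 / 55.42 = 8.3544%.
Total capital V = 444 + 15.1 + 816 = 1275.1.
Equity: weight = 444/1275.1 = 0.3482; cost = 12.95%.
Preferred: weight = 15.1/1275.1 = 0.0118; cost = 8.3544%.
Mortgage bonds: weight = 816/1275.1 = 0.6399; after-tax cost = 2.93% × (1 − 17.1%) = 2.4290%.
WACC = 0.3482 × 12.9500% + 0.0118 × 8.3544% + 0.6399 × 2.4290% = 6.1626%.

6.16%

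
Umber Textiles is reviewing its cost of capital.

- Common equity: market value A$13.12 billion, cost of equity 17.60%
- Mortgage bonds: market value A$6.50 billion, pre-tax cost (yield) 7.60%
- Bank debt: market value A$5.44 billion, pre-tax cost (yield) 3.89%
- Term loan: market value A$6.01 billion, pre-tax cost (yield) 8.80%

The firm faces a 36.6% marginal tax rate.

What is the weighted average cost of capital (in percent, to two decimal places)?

Total capital V = 13.12 + 6.5 + 5.44 + 6.01 = 31.07.
Equity: weight = 13.12/31.07 = 0.4223; cost = 17.6%.
Mortgage bonds: weight = 6.5/31.07 = 0.2092; after-tax cost = 7.6% × (1 − 36.6%) = 4.8184%.
Bank debt: weight = 5.44/31.07 = 0.1751; after-tax cost = 3.89% × (1 − 36.6%) = 2.4663%.
Term loan: weight = 6.01/31.07 = 0.1934; after-tax cost = 8.8% × (1 − 36.6%) = 5.5792%.
WACC = 0.4223 × 17.6000% + 0.2092 × 4.8184% + 0.1751 × 2.4663% + 0.1934 × 5.5792% = 9.9510%.

9.95%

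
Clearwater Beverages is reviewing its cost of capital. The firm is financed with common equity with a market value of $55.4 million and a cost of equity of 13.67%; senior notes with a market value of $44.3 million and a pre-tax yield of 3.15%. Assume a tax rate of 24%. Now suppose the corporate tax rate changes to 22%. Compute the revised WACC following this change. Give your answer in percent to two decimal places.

After the change:
Total capital V = 55.4 + 44.3 = 99.7.
Equity: weight = 55.4/99.7 = 0.5557; cost = 13.67%.
Senior notes: weight = 44.3/99.7 = 0.4443; after-tax cost = 3.15% × (1 − 22%) = 2.4570%.
WACC = 0.5557 × 13.6700% + 0.4443 × 2.4570% = 8.6877%.

8.69%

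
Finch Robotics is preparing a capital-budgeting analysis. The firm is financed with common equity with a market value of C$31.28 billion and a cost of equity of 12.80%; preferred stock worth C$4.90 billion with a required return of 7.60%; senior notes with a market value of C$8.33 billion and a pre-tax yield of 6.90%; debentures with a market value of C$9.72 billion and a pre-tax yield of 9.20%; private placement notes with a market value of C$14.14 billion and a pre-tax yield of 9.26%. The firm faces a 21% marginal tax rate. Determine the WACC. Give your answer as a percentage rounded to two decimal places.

9.61%

Total capital V = 31.28 + 4.9 + 8.33 + 9.72 + 14.14 = 68.37.
Equity: weight = 31.28/68.37 = 0.4575; cost = 12.8%.
Preferred: weight = 4.9/68.37 = 0.0717; cost = 7.6%.
Senior notes: weight = 8.33/68.37 = 0.1218; after-tax cost = 6.9% × (1 − 21%) = 5.4510%.
Debentures: weight = 9.72/68.37 = 0.1422; after-tax cost = 9.2% × (1 − 21%) = 7.2680%.
Private placement notes: weight = 14.14/68.37 = 0.2068; after-tax cost = 9.26% × (1 − 21%) = 7.3154%.
WACC = 0.4575 × 12.8000% + 0.0717 × 7.6000% + 0.1218 × 5.4510% + 0.1422 × 7.2680% + 0.2068 × 7.3154% = 9.6112%.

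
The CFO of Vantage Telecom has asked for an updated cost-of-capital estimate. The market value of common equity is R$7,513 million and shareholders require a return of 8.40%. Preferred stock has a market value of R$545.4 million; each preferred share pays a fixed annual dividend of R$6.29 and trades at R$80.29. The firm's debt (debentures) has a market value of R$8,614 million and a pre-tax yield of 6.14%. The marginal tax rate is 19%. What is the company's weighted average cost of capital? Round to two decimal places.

Cost of preferred: Rp = 6.29 / 80.29 = 7.8341%.
Total capital V = 7513 + 545.4 + 8614 = 16672.4.
Equity: weight = 7513/16672.4 = 0.4506; cost = 8.4%.
Preferred: weight = 545.4/16672.4 = 0.0327; cost = 7.8341%.
Debentures: weight = 8614/16672.4 = 0.5167; after-tax cost = 6.14% × (1 − 19%) = 4.9734%.
WACC = 0.4506 × 8.4000% + 0.0327 × 7.8341% + 0.5167 × 4.9734% = 6.6111%.

6.61%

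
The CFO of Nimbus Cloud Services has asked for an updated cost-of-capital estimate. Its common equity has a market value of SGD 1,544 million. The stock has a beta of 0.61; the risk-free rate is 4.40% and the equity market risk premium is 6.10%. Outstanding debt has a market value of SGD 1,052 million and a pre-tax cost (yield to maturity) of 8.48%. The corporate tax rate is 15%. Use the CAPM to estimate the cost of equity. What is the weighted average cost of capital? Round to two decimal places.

Cost of equity via CAPM: Re = 4.4% + 0.61 × 6.1% = 8.1210%.
Total capital V = 1544 + 1052 = 2596.
Equity: weight = 1544/2596 = 0.5948; cost = 8.121%.
Debt: weight = 1052/2596 = 0.4052; after-tax cost = 8.48% × (1 − 15%) = 7.2080%.
WACC = 0.5948 × 8.1210% + 0.4052 × 7.2080% = 7.7510%.

7.75%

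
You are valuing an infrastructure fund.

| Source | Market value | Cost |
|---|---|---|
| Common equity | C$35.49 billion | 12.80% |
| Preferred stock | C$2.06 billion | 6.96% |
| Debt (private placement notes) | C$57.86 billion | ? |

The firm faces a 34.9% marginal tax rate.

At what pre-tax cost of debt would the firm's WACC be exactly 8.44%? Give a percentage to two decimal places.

Total capital V = 35.49 + 2.06 + 57.86 = 95.41.
Equity weight = 35.49/95.41 = 0.3720.
Preferred weight = 2.06/95.41 = 0.0216.
Private placement notes weight = 57.86/95.41 = 0.6064.
Equity contribution = 0.3720 × 12.8% = 4.7613%.
Preferred contribution = 0.0216 × 6.96% = 0.1503%.
Remaining for debt = 8.44% − 4.9115% = 3.5285%.
Rd × (1 − 34.9%) × 0.6064 = 3.5285%  ⇒  Rd = 8.9376%.

8.94%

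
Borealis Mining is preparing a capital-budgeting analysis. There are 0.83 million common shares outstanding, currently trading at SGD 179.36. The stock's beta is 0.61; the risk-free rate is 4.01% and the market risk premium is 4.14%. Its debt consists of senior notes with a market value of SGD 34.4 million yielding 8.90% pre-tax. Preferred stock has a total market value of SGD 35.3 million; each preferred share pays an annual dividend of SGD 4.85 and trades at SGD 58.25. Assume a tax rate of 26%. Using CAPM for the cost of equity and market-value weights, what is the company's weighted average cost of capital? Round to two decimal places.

Cost of equity via CAPM: Re = 4.01% + 0.61 × 4.14% = 6.5354%.
Cost of preferred: Rp = 4.85 / 58.25 = 8.3262%.
Market value of equity E = 179.36 × 0.83m = 148.8688m.
Total capital V = 148.8688 + 35.3 + 34.4 = 218.5688.
Equity: weight = 148.8688/218.5688 = 0.6811; cost = 6.5354%.
Preferred: weight = 35.3/218.5688 = 0.1615; cost = 8.3262%.
Senior notes: weight = 34.4/218.5688 = 0.1574; after-tax cost = 8.9% × (1 − 26%) = 6.5860%.
WACC = 0.6811 × 6.5354% + 0.1615 × 8.3262% + 0.1574 × 6.5860% = 6.8326%.

6.83%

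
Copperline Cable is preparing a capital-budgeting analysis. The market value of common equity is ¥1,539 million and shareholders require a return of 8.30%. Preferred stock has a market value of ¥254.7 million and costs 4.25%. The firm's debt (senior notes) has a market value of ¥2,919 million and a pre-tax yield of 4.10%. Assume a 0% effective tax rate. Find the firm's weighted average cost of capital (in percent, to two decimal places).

Total capital V = 1539 + 254.7 + 2919 = 4712.7.
Equity: weight = 1539/4712.7 = 0.3266; cost = 8.3%.
Preferred: weight = 254.7/4712.7 = 0.0540; cost = 4.25%.
Senior notes: weight = 2919/4712.7 = 0.6194; after-tax cost = 4.1% × (1 − 0%) = 4.1000%.
WACC = 0.3266 × 8.3000% + 0.0540 × 4.2500% + 0.6194 × 4.1000% = 5.4797%.

5.48%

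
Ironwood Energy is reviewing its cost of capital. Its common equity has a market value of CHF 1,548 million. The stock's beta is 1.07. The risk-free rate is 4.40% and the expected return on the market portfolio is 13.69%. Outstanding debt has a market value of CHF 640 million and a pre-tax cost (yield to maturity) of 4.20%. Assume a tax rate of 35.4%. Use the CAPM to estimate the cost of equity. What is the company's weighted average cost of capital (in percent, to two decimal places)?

Market risk premium = 13.69% − 4.4% = 9.29%.
Cost of equity via CAPM: Re = 4.4% + 1.07 × 9.29% = 14.3403%.
Total capital V = 1548 + 640 = 2188.
Equity: weight = 1548/2188 = 0.7075; cost = 14.3403%.
Debt: weight = 640/2188 = 0.2925; after-tax cost = 4.2% × (1 − 35.4%) = 2.7132%.
WACC = 0.7075 × 14.3403% + 0.2925 × 2.7132% = 10.9393%.

10.94%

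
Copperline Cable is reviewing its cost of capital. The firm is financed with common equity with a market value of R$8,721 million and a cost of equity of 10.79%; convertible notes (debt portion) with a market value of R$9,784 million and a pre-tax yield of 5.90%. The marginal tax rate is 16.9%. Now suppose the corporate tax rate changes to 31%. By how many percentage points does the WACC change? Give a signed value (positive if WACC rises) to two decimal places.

-0.44 pp

Current WACC:
Total capital V = 8721 + 9784 = 18505.
Equity: weight = 8721/18505 = 0.4713; cost = 10.79%.
Convertible notes (debt portion): weight = 9784/18505 = 0.5287; after-tax cost = 5.9% × (1 − 16.9%) = 4.9029%.
WACC = 0.4713 × 10.7900% + 0.5287 × 4.9029% = 7.6774%.
After the change:
Total capital V = 8721 + 9784 = 18505.
Equity: weight = 8721/18505 = 0.4713; cost = 10.79%.
Convertible notes (debt portion): weight = 9784/18505 = 0.5287; after-tax cost = 5.9% × (1 − 31%) = 4.0710%.
WACC = 0.4713 × 10.7900% + 0.5287 × 4.0710% = 7.2375%.
Change in WACC = 7.2375% − 7.6774% = -0.4398 pp.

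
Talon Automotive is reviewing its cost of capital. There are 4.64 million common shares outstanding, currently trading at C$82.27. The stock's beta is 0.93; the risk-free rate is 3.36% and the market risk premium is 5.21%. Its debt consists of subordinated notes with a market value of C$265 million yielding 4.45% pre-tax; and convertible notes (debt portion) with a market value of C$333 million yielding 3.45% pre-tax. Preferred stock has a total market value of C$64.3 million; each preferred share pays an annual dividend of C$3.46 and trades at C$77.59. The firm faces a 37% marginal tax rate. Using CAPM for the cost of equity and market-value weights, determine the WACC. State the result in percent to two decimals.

4.68%

Cost of equity via CAPM: Re = 3.36% + 0.93 × 5.21% = 8.2053%.
Cost of preferred: Rp = 3.46 / 77.59 = 4.4593%.
Market value of equity E = 82.27 × 4.64m = 381.7328m.
Total capital V = 381.7328 + 64.3 + 265 + 333 = 1044.0328.
Equity: weight = 381.7328/1044.0328 = 0.3656; cost = 8.2053%.
Preferred: weight = 64.3/1044.0328 = 0.0616; cost = 4.4593%.
Subordinated notes: weight = 265/1044.0328 = 0.2538; after-tax cost = 4.45% × (1 − 37%) = 2.8035%.
Convertible notes (debt portion): weight = 333/1044.0328 = 0.3190; after-tax cost = 3.45% × (1 − 37%) = 2.1735%.
WACC = 0.3656 × 8.2053% + 0.0616 × 4.4593% + 0.2538 × 2.8035% + 0.3190 × 2.1735% = 4.6796%.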